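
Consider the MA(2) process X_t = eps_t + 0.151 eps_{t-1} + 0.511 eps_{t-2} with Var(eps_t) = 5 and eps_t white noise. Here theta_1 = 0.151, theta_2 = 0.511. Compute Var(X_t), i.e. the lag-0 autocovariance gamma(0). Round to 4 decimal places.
\gamma(0) = 6.4196

For an MA(q) process X_t = eps_t + sum_i theta_i eps_{t-i} with
Var(eps_t) = sigma^2, the variance is
  gamma(0) = sigma^2 * (1 + sum_i theta_i^2).
  sum_i theta_i^2 = (0.151)^2 + (0.511)^2 = 0.022801 + 0.261121 = 0.283922.
  gamma(0) = 5 * (1 + 0.283922) = 5 * 1.283922 = 6.41961, which rounds to 6.4196.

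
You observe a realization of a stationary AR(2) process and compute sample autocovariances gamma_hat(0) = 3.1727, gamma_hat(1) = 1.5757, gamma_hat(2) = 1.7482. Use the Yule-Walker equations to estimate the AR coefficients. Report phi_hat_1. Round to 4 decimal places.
\hat\phi_{1} = 0.2960

The Yule-Walker equations for an AR(p) process read, in matrix form,
  Gamma_p phi = r_p,   with   (Gamma_p)_{ij} = gamma(|i - j|),
                       (r_p)_i = gamma(i),   i,j = 1..p.
Substitute the sample gammas (Toeplitz matrix and right-hand side of size 2):
  Gamma_p = [[3.1727, 1.5757], [1.5757, 3.1727]]
  r_p     = [1.5757, 1.7482]
Written out:
  3.1727 phi_1 + 1.5757 phi_2 = 1.5757
  1.5757 phi_1 + 3.1727 phi_2 = 1.7482
Solve by Cramer's rule:
  det = gamma(0)^2 - gamma(1)^2 = (3.1727)^2 - (1.5757)^2 = 10.06602529 - 2.48283049 = 7.5831948
  phi_hat_1 = [gamma(1) gamma(0) - gamma(1) gamma(2)] / det = [(1.5757)(3.1727) - (1.5757)(1.7482)] / 7.5831948 = 2.24458465 / 7.5831948 = 0.296
  phi_hat_2 = [gamma(0) gamma(2) - gamma(1)^2] / det = [(3.1727)(1.7482) - (1.5757)^2] / 7.5831948 = 3.06368365 / 7.5831948 = 0.404
So phi_hat = [0.2960, 0.4040].
Therefore phi_hat_1 = 0.2960.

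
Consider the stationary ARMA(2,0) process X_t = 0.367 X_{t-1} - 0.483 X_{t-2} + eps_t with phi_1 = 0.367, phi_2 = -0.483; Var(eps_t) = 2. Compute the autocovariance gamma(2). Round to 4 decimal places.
\gamma(2) = -1.0898

Multiply the model equation by X_{t-k} and take expectations. With theta_0 = psi_0 = 1 and psi_j the MA(infinity) weights, this gives
  gamma(k) - sum_i phi_i gamma(k-i) = c_k,
  c_k = sigma^2 * sum_{j=k..q} theta_j psi_{j-k}   (c_k = 0 for k > q),
using gamma(-m) = gamma(m).
Pure AR (q = 0): c_0 = sigma^2 = 2, c_k = 0 for k >= 1.
Equations for k = 0, 1, 2 (AR order 2, c_2 = 0):
  (E0) gamma(0) = phi_1 gamma(1) + phi_2 gamma(2) + c_0
  (E1) gamma(1) = phi_1 gamma(0) + phi_2 gamma(1) + c_1
  (E2) gamma(2) = phi_1 gamma(1) + phi_2 gamma(0)
From (E1): gamma(1) = A gamma(0) + B with
  A = phi_1 / (1 - phi_2) = 0.367 / 1.483 = 0.247471,   B = c_1 / (1 - phi_2) = 0 / 1.483 = 0.
Insert (E2) into (E0): gamma(0) (1 - phi_2^2) = phi_1 (1 + phi_2) gamma(1) + c_0.
  phi_1 (1 + phi_2) = (0.367)(0.517) = 0.189739,   1 - phi_2^2 = 0.766711.
Replace gamma(1) by A gamma(0) + B and collect gamma(0):
  gamma(0) [0.766711 - (0.189739)(0.247471)] = c_0 = 2
  gamma(0) * 0.719756 = 2
  gamma(0) = 2 / 0.719756 = 2.778719.
  gamma(1) = A gamma(0) = (0.247471)(2.778719) = 0.687653.
  gamma(2) = phi_1 gamma(1) + phi_2 gamma(0) = (0.367)(0.687653) + (-0.483)(2.778719) = -1.089753.
Therefore gamma(2) = -1.0898 (to 4 decimal places).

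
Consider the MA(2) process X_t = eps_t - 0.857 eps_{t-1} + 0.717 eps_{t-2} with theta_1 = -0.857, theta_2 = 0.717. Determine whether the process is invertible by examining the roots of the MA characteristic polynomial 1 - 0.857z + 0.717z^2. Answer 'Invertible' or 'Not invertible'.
\text{Invertible}

The MA(q) characteristic polynomial is P(z) = 1 - 0.857z + 0.717z^2.
Invertibility requires all roots to lie outside the unit circle, i.e. |z| > 1 for every root.
Set 1 + (-0.857) z + (0.717) z^2 = 0, i.e. a z^2 + b z + c = 0 with a = 0.717, b = -0.857, c = 1.
Discriminant D = b^2 - 4ac = (-0.857)^2 - 4*(0.717)*1 = 0.734449 - (2.868) = -2.133551.
D < 0, so the roots are the complex-conjugate pair z = (-b +/- i sqrt(-D)) / (2a) = 0.5976 +/- 1.0186i.
For a conjugate pair |z|^2 = z * conj(z) = (product of roots) = c/a = 1/(0.717) = 1.3947, so |z| = sqrt(1.3947) = 1.181 for both roots.
Moduli of all roots: 1.1810, 1.1810.
All moduli strictly greater than 1? Yes.
Verdict: Invertible.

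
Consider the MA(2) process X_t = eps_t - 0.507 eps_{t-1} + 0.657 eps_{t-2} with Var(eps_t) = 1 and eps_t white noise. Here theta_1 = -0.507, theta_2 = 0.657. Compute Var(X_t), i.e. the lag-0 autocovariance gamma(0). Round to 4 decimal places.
\gamma(0) = 1.6887

For an MA(q) process X_t = eps_t + sum_i theta_i eps_{t-i} with
Var(eps_t) = sigma^2, the variance is
  gamma(0) = sigma^2 * (1 + sum_i theta_i^2).
  sum_i theta_i^2 = (-0.507)^2 + (0.657)^2 = 0.257049 + 0.431649 = 0.688698.
  gamma(0) = 1 * (1 + 0.688698) = 1 * 1.688698 = 1.688698, which rounds to 1.6887.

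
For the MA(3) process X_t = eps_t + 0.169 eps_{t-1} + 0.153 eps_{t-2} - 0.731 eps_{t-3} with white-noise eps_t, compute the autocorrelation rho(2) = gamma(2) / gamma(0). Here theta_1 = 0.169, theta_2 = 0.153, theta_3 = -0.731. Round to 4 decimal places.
\rho(2) = 0.0186

For an MA(q) process with theta_0 = 1, the autocovariance is
  gamma(k) = sigma^2 * sum_{i=0..q-k} theta_i * theta_{i+k},
and rho(k) = gamma(k) / gamma(0). Sigma^2 cancels.
  numerator   = (1)*(0.153) + (0.169)*(-0.731) = 0.029461.
  denominator = (1)^2 + (0.169)^2 + (0.153)^2 + (-0.731)^2 = 1.586331.
  rho(2) = 0.029461 / 1.586331 = 0.0186.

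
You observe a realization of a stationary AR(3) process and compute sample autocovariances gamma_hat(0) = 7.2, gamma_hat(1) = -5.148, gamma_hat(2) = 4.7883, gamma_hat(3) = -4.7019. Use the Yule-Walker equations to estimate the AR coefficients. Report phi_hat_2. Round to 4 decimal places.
\hat\phi_{2} = 0.2010

The Yule-Walker equations for an AR(p) process read, in matrix form,
  Gamma_p phi = r_p,   with   (Gamma_p)_{ij} = gamma(|i - j|),
                       (r_p)_i = gamma(i),   i,j = 1..p.
Substitute the sample gammas (Toeplitz matrix and right-hand side of size 3):
  Gamma_p = [[7.2, -5.148, 4.7883], [-5.148, 7.2, -5.148], [4.7883, -5.148, 7.2]]
  r_p     = [-5.148, 4.7883, -4.7019]
Written out (R1..R3):
  (R1) 7.2 phi_1 - 5.148 phi_2 + 4.7883 phi_3 = -5.148
  (R2) -5.148 phi_1 + 7.2 phi_2 - 5.148 phi_3 = 4.7883
  (R3) 4.7883 phi_1 - 5.148 phi_2 + 7.2 phi_3 = -4.7019
Gaussian elimination:
  R2 <- R2 - (-5.148/7.2) R1 = R2 - (-0.715) R1:  3.51918 phi_2 - 1.724366 phi_3 = 1.10748
  R3 <- R3 - (4.7883/7.2) R1 = R3 - (0.665042) R1:  -1.724366 phi_2 + 4.015581 phi_3 = -1.278266
  R3 <- R3 - (-1.724366/3.51918) R2 = R3 - (-0.489991) R2:  3.170658 phi_3 = -0.735611
Back-substitution:
  phi_hat_3 = -0.735611 / 3.170658 = -0.232006
  phi_hat_2 = (1.10748 - (-1.724366)(-0.232006)) / 3.51918 = 0.201018
  phi_hat_1 = (-5.148 - (-5.148)(0.201018) - (4.7883)(-0.232006)) / 7.2 = -0.416979
So phi_hat = [-0.4170, 0.2010, -0.2320].
Therefore phi_hat_2 = 0.2010.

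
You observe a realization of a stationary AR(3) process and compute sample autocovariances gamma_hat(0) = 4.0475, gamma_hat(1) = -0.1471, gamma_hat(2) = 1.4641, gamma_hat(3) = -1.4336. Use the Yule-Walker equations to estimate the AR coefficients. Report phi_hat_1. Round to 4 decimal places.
\hat\phi_{1} = 0.1150

The Yule-Walker equations for an AR(p) process read, in matrix form,
  Gamma_p phi = r_p,   with   (Gamma_p)_{ij} = gamma(|i - j|),
                       (r_p)_i = gamma(i),   i,j = 1..p.
Substitute the sample gammas (Toeplitz matrix and right-hand side of size 3):
  Gamma_p = [[4.0475, -0.1471, 1.4641], [-0.1471, 4.0475, -0.1471], [1.4641, -0.1471, 4.0475]]
  r_p     = [-0.1471, 1.4641, -1.4336]
Written out (R1..R3):
  (R1) 4.0475 phi_1 - 0.1471 phi_2 + 1.4641 phi_3 = -0.1471
  (R2) -0.1471 phi_1 + 4.0475 phi_2 - 0.1471 phi_3 = 1.4641
  (R3) 1.4641 phi_1 - 0.1471 phi_2 + 4.0475 phi_3 = -1.4336
Gaussian elimination:
  R2 <- R2 - (-0.1471/4.0475) R1 = R2 - (-0.036343) R1:  4.042154 phi_2 - 0.09389 phi_3 = 1.458754
  R3 <- R3 - (1.4641/4.0475) R1 = R3 - (0.361729) R1:  -0.09389 phi_2 + 3.517892 phi_3 = -1.38039
  R3 <- R3 - (-0.09389/4.042154) R2 = R3 - (-0.023228) R2:  3.515711 phi_3 = -1.346506
Back-substitution:
  phi_hat_3 = -1.346506 / 3.515711 = -0.382997
  phi_hat_2 = (1.458754 - (-0.09389)(-0.382997)) / 4.042154 = 0.351989
  phi_hat_1 = (-0.1471 - (-0.1471)(0.351989) - (1.4641)(-0.382997)) / 4.0475 = 0.11499
So phi_hat = [0.1150, 0.3520, -0.3830].
Therefore phi_hat_1 = 0.1150.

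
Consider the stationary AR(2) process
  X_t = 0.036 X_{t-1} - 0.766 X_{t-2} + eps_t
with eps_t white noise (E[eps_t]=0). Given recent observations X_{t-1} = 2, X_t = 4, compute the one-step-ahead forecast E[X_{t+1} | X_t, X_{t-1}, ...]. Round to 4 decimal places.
E[X_{t+1} \mid \mathcal F_t] = -1.3880

For an AR(p) model X_t = c + sum_i phi_i X_{t-i} + eps_t, the
one-step-ahead conditional mean is
  E[X_{t+1} | X_t, ...] = c + sum_i phi_i X_{t+1-i}.
Substitute known values:
  E[X_{t+1} | ...] = (0.036) * (4) + (-0.766) * (2)
                   = -1.3880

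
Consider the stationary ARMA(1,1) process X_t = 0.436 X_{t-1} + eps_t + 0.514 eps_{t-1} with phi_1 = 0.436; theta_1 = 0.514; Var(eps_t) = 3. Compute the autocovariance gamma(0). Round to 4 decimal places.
\gamma(0) = 6.3430

Multiply the model equation by X_{t-k} and take expectations. With theta_0 = psi_0 = 1 and psi_j the MA(infinity) weights, this gives
  gamma(k) - sum_i phi_i gamma(k-i) = c_k,
  c_k = sigma^2 * sum_{j=k..q} theta_j psi_{j-k}   (c_k = 0 for k > q),
using gamma(-m) = gamma(m).
psi-weights needed (psi_j = theta_j + sum_i phi_i psi_{j-i}):
  psi_1 = theta_1 + phi_1 = 0.514 + (0.436) = 0.95
Right-hand sides:
  c_0 = sigma^2 (1 + theta_1 psi_1) = 3 * (1 + (0.514)(0.95)) = 3 * 1.4883 = 4.4649
  c_1 = sigma^2 theta_1 = 3 * (0.514) = 1.542
  c_2 = 0
Equations for k = 0 and k = 1 (AR order 1):
  gamma(0) = phi_1 gamma(1) + c_0
  gamma(1) = phi_1 gamma(0) + c_1
Substituting the second into the first: gamma(0) (1 - phi_1^2) = c_0 + phi_1 c_1, so
  gamma(0) = (c_0 + phi_1 c_1) / (1 - phi_1^2) = (4.4649 + (0.436)(1.542)) / (1 - (0.436)^2) = 5.137212 / 0.809904 = 6.342989.
Therefore gamma(0) = 6.3430 (to 4 decimal places).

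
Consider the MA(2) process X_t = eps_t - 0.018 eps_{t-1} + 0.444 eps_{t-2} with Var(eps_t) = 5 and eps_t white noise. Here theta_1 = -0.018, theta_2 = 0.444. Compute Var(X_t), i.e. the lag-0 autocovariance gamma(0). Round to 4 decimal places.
\gamma(0) = 5.9873

For an MA(q) process X_t = eps_t + sum_i theta_i eps_{t-i} with
Var(eps_t) = sigma^2, the variance is
  gamma(0) = sigma^2 * (1 + sum_i theta_i^2).
  sum_i theta_i^2 = (-0.018)^2 + (0.444)^2 = 0.000324 + 0.197136 = 0.19746.
  gamma(0) = 5 * (1 + 0.19746) = 5 * 1.19746 = 5.9873.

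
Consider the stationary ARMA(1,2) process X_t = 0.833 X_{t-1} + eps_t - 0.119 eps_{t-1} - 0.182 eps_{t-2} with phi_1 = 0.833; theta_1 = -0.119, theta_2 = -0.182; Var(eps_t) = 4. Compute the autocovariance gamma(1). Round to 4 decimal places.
\gamma(1) = 5.8893

Multiply the model equation by X_{t-k} and take expectations. With theta_0 = psi_0 = 1 and psi_j the MA(infinity) weights, this gives
  gamma(k) - sum_i phi_i gamma(k-i) = c_k,
  c_k = sigma^2 * sum_{j=k..q} theta_j psi_{j-k}   (c_k = 0 for k > q),
using gamma(-m) = gamma(m).
psi-weights needed (psi_j = theta_j + sum_i phi_i psi_{j-i}):
  psi_1 = theta_1 + phi_1 = -0.119 + (0.833) = 0.714
  psi_2 = theta_2 + phi_1 psi_1 = -0.182 + (0.833)(0.714) = 0.412762
Right-hand sides:
  c_0 = sigma^2 (1 + theta_1 psi_1 + theta_2 psi_2) = 4 * (1 + (-0.119)(0.714) + (-0.182)(0.412762)) = 4 * 0.839911 = 3.359645
  c_1 = sigma^2 (theta_1 + theta_2 psi_1) = 4 * (-0.119 + (-0.182)(0.714)) = -0.995792
  c_2 = sigma^2 theta_2 = 4 * (-0.182) = -0.728
Equations for k = 0 and k = 1 (AR order 1):
  gamma(0) = phi_1 gamma(1) + c_0
  gamma(1) = phi_1 gamma(0) + c_1
Substituting the second into the first: gamma(0) (1 - phi_1^2) = c_0 + phi_1 c_1, so
  gamma(0) = (c_0 + phi_1 c_1) / (1 - phi_1^2) = (3.359645 + (0.833)(-0.995792)) / (1 - (0.833)^2) = 2.530151 / 0.306111 = 8.265468.
  gamma(1) = phi_1 gamma(0) + c_1 = (0.833)(8.265468) + (-0.995792) = 5.889342.
Therefore gamma(1) = 5.8893 (to 4 decimal places).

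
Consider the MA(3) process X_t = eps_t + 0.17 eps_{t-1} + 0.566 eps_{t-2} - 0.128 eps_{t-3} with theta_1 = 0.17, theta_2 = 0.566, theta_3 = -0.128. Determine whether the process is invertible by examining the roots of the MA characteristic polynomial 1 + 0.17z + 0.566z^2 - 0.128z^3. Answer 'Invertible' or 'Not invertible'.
\text{Invertible}

The MA(q) characteristic polynomial is P(z) = 1 + 0.17z + 0.566z^2 - 0.128z^3.
Invertibility requires all roots to lie outside the unit circle, i.e. |z| > 1 for every root.
Degree 3: look for a simple real root z0 first, then factor out (1 - z/z0) and solve the remaining quadratic.
Testing z0 = 5: P(5) = 1 + (0.17)(5) + (0.566)(5)^2 + (-0.128)(5)^3
  = 1 + (0.85) + (14.15) + (-16) = 0.  So z_0 = 5 is a root, |z_0| = 5.
Divide out the factor (1 - 0.2 z) = (1 - z/z0) (since 1/z0 = 0.2):
  P(z) = (1 - 0.2 z)(1 + (0.37) z + (0.64) z^2)
  [check: z-coef 0.37 - (0.2) = 0.17; z^2-coef 0.64 - (0.2)(0.37) = 0.566; z^3-coef -(0.2)(0.64) = -0.128.]
Remaining roots from the quadratic factor 1 + (0.37) z + (0.64) z^2:
  Set 1 + (0.37) z + (0.64) z^2 = 0, i.e. a z^2 + b z + c = 0 with a = 0.64, b = 0.37, c = 1.
  Discriminant D = b^2 - 4ac = (0.37)^2 - 4*(0.64)*1 = 0.1369 - (2.56) = -2.4231.
  D < 0, so the roots are the complex-conjugate pair z = (-b +/- i sqrt(-D)) / (2a) = -0.2891 +/- 1.2161i.
  For a conjugate pair |z|^2 = z * conj(z) = (product of roots) = c/a = 1/(0.64) = 1.5625, so |z| = sqrt(1.5625) = 1.25 for both roots.
Moduli of all roots: 5.0000, 1.2500, 1.2500.
All moduli strictly greater than 1? Yes.
Verdict: Invertible.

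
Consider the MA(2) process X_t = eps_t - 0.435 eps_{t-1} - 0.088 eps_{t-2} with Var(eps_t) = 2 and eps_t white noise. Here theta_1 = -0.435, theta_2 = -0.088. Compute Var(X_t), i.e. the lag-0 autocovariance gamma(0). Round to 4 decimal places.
\gamma(0) = 2.3939

For an MA(q) process X_t = eps_t + sum_i theta_i eps_{t-i} with
Var(eps_t) = sigma^2, the variance is
  gamma(0) = sigma^2 * (1 + sum_i theta_i^2).
  sum_i theta_i^2 = (-0.435)^2 + (-0.088)^2 = 0.189225 + 0.007744 = 0.196969.
  gamma(0) = 2 * (1 + 0.196969) = 2 * 1.196969 = 2.393938, which rounds to 2.3939.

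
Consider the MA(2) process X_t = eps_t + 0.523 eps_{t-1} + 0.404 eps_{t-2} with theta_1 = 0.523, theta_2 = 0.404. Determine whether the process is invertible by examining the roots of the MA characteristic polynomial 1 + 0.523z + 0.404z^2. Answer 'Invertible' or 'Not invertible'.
\text{Invertible}

The MA(q) characteristic polynomial is P(z) = 1 + 0.523z + 0.404z^2.
Invertibility requires all roots to lie outside the unit circle, i.e. |z| > 1 for every root.
Set 1 + (0.523) z + (0.404) z^2 = 0, i.e. a z^2 + b z + c = 0 with a = 0.404, b = 0.523, c = 1.
Discriminant D = b^2 - 4ac = (0.523)^2 - 4*(0.404)*1 = 0.273529 - (1.616) = -1.342471.
D < 0, so the roots are the complex-conjugate pair z = (-b +/- i sqrt(-D)) / (2a) = -0.6473 +/- 1.434i.
For a conjugate pair |z|^2 = z * conj(z) = (product of roots) = c/a = 1/(0.404) = 2.475248, so |z| = sqrt(2.475248) = 1.5733 for both roots.
Moduli of all roots: 1.5733, 1.5733.
All moduli strictly greater than 1? Yes.
Verdict: Invertible.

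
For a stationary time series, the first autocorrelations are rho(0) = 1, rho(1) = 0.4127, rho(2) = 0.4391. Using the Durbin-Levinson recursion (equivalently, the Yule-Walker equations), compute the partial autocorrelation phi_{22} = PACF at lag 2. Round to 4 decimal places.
\phi_{22} = 0.3240

The PACF at lag k is phi_{kk}, the last component of the solution
to the Yule-Walker system G_k phi = r_k where
  (G_k)_{ij} = rho(|i - j|), (r_k)_i = rho(i), i,j = 1..k.
Equivalently, Durbin-Levinson gives phi_{kk} iteratively:
  phi_{11} = rho(1)
  phi_{kk} = [rho(k) - sum_{j=1..k-1} phi_{k-1,j} rho(k-j)]
            / [1 - sum_{j=1..k-1} phi_{k-1,j} rho(j)],
  phi_{k,j} = phi_{k-1,j} - phi_{kk} phi_{k-1,k-j},  j = 1..k-1.
Step k = 1:
  phi_11 = rho(1) = 0.4127.
Step k = 2:
  phi_22 = [rho(2) - phi_11 rho(1)] / [1 - phi_11 rho(1)] = [0.4391 - (0.4127)(0.4127)] / [1 - (0.4127)(0.4127)]
         = 0.26877871 / 0.82967871 = 0.324.
Therefore phi_{22} = 0.3240.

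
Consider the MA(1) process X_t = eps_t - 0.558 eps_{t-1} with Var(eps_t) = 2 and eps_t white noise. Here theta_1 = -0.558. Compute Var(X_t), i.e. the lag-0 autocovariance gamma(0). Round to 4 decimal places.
\gamma(0) = 2.6227

For an MA(q) process X_t = eps_t + sum_i theta_i eps_{t-i} with
Var(eps_t) = sigma^2, the variance is
  gamma(0) = sigma^2 * (1 + sum_i theta_i^2).
  sum_i theta_i^2 = (-0.558)^2 = 0.311364.
  gamma(0) = 2 * (1 + 0.311364) = 2 * 1.311364 = 2.622728, which rounds to 2.6227.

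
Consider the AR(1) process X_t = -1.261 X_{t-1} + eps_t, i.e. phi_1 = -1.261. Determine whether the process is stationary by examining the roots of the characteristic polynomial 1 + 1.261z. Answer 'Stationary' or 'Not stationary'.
\text{Not stationary}

The AR(p) characteristic polynomial is P(z) = 1 + 1.261z.
Stationarity requires all roots to lie outside the unit circle, i.e. |z| > 1 for every root.
This is linear in z: 1 + (1.261) z = 0  =>  z = -1/(1.261) = -0.793021,  |z| = 0.793021.
Moduli of all roots: 0.7930.
All moduli strictly greater than 1? No.
Verdict: Not stationary.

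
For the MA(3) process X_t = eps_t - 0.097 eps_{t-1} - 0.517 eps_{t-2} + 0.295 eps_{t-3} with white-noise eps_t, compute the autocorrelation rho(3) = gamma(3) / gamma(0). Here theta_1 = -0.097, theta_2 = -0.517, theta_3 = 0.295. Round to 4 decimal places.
\rho(3) = 0.2163

For an MA(q) process with theta_0 = 1, the autocovariance is
  gamma(k) = sigma^2 * sum_{i=0..q-k} theta_i * theta_{i+k},
and rho(k) = gamma(k) / gamma(0). Sigma^2 cancels.
  numerator   = (1)*(0.295) = 0.295.
  denominator = (1)^2 + (-0.097)^2 + (-0.517)^2 + (0.295)^2 = 1.363723.
  rho(3) = 0.295 / 1.363723 = 0.2163.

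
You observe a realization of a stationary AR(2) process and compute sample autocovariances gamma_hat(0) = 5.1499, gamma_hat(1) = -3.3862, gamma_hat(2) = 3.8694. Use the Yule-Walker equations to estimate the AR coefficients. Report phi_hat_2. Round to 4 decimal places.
\hat\phi_{2} = 0.5620

The Yule-Walker equations for an AR(p) process read, in matrix form,
  Gamma_p phi = r_p,   with   (Gamma_p)_{ij} = gamma(|i - j|),
                       (r_p)_i = gamma(i),   i,j = 1..p.
Substitute the sample gammas (Toeplitz matrix and right-hand side of size 2):
  Gamma_p = [[5.1499, -3.3862], [-3.3862, 5.1499]]
  r_p     = [-3.3862, 3.8694]
Written out:
  5.1499 phi_1 - 3.3862 phi_2 = -3.3862
  -3.3862 phi_1 + 5.1499 phi_2 = 3.8694
Solve by Cramer's rule:
  det = gamma(0)^2 - gamma(1)^2 = (5.1499)^2 - (-3.3862)^2 = 26.52147001 - 11.46635044 = 15.05511957
  phi_hat_1 = [gamma(1) gamma(0) - gamma(1) gamma(2)] / det = [(-3.3862)(5.1499) - (-3.3862)(3.8694)] / 15.05511957 = -4.3360291 / 15.05511957 = -0.288
  phi_hat_2 = [gamma(0) gamma(2) - gamma(1)^2] / det = [(5.1499)(3.8694) - (-3.3862)^2] / 15.05511957 = 8.46067262 / 15.05511957 = 0.562
So phi_hat = [-0.2880, 0.5620].
Therefore phi_hat_2 = 0.5620.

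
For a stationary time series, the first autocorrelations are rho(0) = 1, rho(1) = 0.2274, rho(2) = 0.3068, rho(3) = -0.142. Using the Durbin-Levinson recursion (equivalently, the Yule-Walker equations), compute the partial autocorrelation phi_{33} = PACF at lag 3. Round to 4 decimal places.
\phi_{33} = -0.2889

The PACF at lag k is phi_{kk}, the last component of the solution
to the Yule-Walker system G_k phi = r_k where
  (G_k)_{ij} = rho(|i - j|), (r_k)_i = rho(i), i,j = 1..k.
Equivalently, Durbin-Levinson gives phi_{kk} iteratively:
  phi_{11} = rho(1)
  phi_{kk} = [rho(k) - sum_{j=1..k-1} phi_{k-1,j} rho(k-j)]
            / [1 - sum_{j=1..k-1} phi_{k-1,j} rho(j)],
  phi_{k,j} = phi_{k-1,j} - phi_{kk} phi_{k-1,k-j},  j = 1..k-1.
Step k = 1:
  phi_11 = rho(1) = 0.2274.
Step k = 2:
  phi_22 = [rho(2) - phi_11 rho(1)] / [1 - phi_11 rho(1)] = [0.3068 - (0.2274)(0.2274)] / [1 - (0.2274)(0.2274)]
         = 0.25508924 / 0.94828924 = 0.268999.
  Update: phi_21 = phi_11 - phi_22 phi_11 = 0.2274 - (0.268999)(0.2274) = 0.16623.
Step k = 3:
  phi_33 = [rho(3) - phi_21 rho(2) - phi_22 rho(1)] / [1 - phi_21 rho(1) - phi_22 rho(2)]
    numerator   = -0.142 - (0.16623)(0.3068) - (0.268999)(0.2274) = -0.25416969
    denominator = 1 - (0.16623)(0.2274) - (0.268999)(0.3068) = 0.87967039
  phi_33 = -0.25416969 / 0.87967039 = -0.2889.
Therefore phi_{33} = -0.2889.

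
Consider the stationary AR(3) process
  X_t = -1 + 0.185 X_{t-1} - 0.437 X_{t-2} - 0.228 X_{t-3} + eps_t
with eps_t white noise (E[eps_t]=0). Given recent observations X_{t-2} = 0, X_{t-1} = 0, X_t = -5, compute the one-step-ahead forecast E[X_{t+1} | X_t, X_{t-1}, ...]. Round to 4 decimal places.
E[X_{t+1} \mid \mathcal F_t] = -1.9250

For an AR(p) model X_t = c + sum_i phi_i X_{t-i} + eps_t, the
one-step-ahead conditional mean is
  E[X_{t+1} | X_t, ...] = c + sum_i phi_i X_{t+1-i}.
Substitute known values:
  E[X_{t+1} | ...] = -1 + (0.185) * (-5) + (-0.437) * (0) + (-0.228) * (0)
                   = -1.9250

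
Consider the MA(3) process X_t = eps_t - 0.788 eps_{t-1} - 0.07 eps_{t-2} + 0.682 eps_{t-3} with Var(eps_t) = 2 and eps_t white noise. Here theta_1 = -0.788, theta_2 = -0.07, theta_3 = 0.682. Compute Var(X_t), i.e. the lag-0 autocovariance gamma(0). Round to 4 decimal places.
\gamma(0) = 4.1819

For an MA(q) process X_t = eps_t + sum_i theta_i eps_{t-i} with
Var(eps_t) = sigma^2, the variance is
  gamma(0) = sigma^2 * (1 + sum_i theta_i^2).
  sum_i theta_i^2 = (-0.788)^2 + (-0.07)^2 + (0.682)^2 = 0.620944 + 0.0049 + 0.465124 = 1.090968.
  gamma(0) = 2 * (1 + 1.090968) = 2 * 2.090968 = 4.181936, which rounds to 4.1819.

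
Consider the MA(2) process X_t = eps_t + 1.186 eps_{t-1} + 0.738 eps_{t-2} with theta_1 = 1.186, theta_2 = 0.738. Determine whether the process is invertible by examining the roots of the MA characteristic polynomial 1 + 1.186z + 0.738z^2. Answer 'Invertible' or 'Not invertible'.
\text{Invertible}

The MA(q) characteristic polynomial is P(z) = 1 + 1.186z + 0.738z^2.
Invertibility requires all roots to lie outside the unit circle, i.e. |z| > 1 for every root.
Set 1 + (1.186) z + (0.738) z^2 = 0, i.e. a z^2 + b z + c = 0 with a = 0.738, b = 1.186, c = 1.
Discriminant D = b^2 - 4ac = (1.186)^2 - 4*(0.738)*1 = 1.406596 - (2.952) = -1.545404.
D < 0, so the roots are the complex-conjugate pair z = (-b +/- i sqrt(-D)) / (2a) = -0.8035 +/- 0.8422i.
For a conjugate pair |z|^2 = z * conj(z) = (product of roots) = c/a = 1/(0.738) = 1.355014, so |z| = sqrt(1.355014) = 1.1641 for both roots.
Moduli of all roots: 1.1641, 1.1641.
All moduli strictly greater than 1? Yes.
Verdict: Invertible.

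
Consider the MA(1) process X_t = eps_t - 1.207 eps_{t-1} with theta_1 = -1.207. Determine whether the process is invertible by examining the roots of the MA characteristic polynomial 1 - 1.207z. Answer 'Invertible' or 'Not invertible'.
\text{Not invertible}

The MA(q) characteristic polynomial is P(z) = 1 - 1.207z.
Invertibility requires all roots to lie outside the unit circle, i.e. |z| > 1 for every root.
This is linear in z: 1 + (-1.207) z = 0  =>  z = -1/(-1.207) = 0.8285,  |z| = 0.8285.
Moduli of all roots: 0.8285.
All moduli strictly greater than 1? No.
Verdict: Not invertible.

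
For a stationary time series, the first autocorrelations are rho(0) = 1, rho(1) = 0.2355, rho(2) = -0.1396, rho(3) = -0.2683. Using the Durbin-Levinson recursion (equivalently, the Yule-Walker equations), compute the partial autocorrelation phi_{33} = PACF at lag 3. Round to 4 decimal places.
\phi_{33} = -0.1991

The PACF at lag k is phi_{kk}, the last component of the solution
to the Yule-Walker system G_k phi = r_k where
  (G_k)_{ij} = rho(|i - j|), (r_k)_i = rho(i), i,j = 1..k.
Equivalently, Durbin-Levinson gives phi_{kk} iteratively:
  phi_{11} = rho(1)
  phi_{kk} = [rho(k) - sum_{j=1..k-1} phi_{k-1,j} rho(k-j)]
            / [1 - sum_{j=1..k-1} phi_{k-1,j} rho(j)],
  phi_{k,j} = phi_{k-1,j} - phi_{kk} phi_{k-1,k-j},  j = 1..k-1.
Step k = 1:
  phi_11 = rho(1) = 0.2355.
Step k = 2:
  phi_22 = [rho(2) - phi_11 rho(1)] / [1 - phi_11 rho(1)] = [-0.1396 - (0.2355)(0.2355)] / [1 - (0.2355)(0.2355)]
         = -0.19506025 / 0.94453975 = -0.206514.
  Update: phi_21 = phi_11 - phi_22 phi_11 = 0.2355 - (-0.206514)(0.2355) = 0.284134.
Step k = 3:
  phi_33 = [rho(3) - phi_21 rho(2) - phi_22 rho(1)] / [1 - phi_21 rho(1) - phi_22 rho(2)]
    numerator   = -0.2683 - (0.284134)(-0.1396) - (-0.206514)(0.2355) = -0.18000096
    denominator = 1 - (0.284134)(0.2355) - (-0.206514)(-0.1396) = 0.90425717
  phi_33 = -0.18000096 / 0.90425717 = -0.1991.
Therefore phi_{33} = -0.1991.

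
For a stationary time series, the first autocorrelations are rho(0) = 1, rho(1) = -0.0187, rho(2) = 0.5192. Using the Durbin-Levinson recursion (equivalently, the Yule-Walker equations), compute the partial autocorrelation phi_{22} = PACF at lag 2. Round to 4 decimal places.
\phi_{22} = 0.5190

The PACF at lag k is phi_{kk}, the last component of the solution
to the Yule-Walker system G_k phi = r_k where
  (G_k)_{ij} = rho(|i - j|), (r_k)_i = rho(i), i,j = 1..k.
Equivalently, Durbin-Levinson gives phi_{kk} iteratively:
  phi_{11} = rho(1)
  phi_{kk} = [rho(k) - sum_{j=1..k-1} phi_{k-1,j} rho(k-j)]
            / [1 - sum_{j=1..k-1} phi_{k-1,j} rho(j)],
  phi_{k,j} = phi_{k-1,j} - phi_{kk} phi_{k-1,k-j},  j = 1..k-1.
Step k = 1:
  phi_11 = rho(1) = -0.0187.
Step k = 2:
  phi_22 = [rho(2) - phi_11 rho(1)] / [1 - phi_11 rho(1)] = [0.5192 - (-0.0187)(-0.0187)] / [1 - (-0.0187)(-0.0187)]
         = 0.51885031 / 0.99965031 = 0.519.
Therefore phi_{22} = 0.5190.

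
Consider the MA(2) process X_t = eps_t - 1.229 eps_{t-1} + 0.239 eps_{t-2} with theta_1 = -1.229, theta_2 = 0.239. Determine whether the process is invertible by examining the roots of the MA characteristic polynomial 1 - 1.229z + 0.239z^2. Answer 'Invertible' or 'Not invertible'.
\text{Invertible}

The MA(q) characteristic polynomial is P(z) = 1 - 1.229z + 0.239z^2.
Invertibility requires all roots to lie outside the unit circle, i.e. |z| > 1 for every root.
Set 1 + (-1.229) z + (0.239) z^2 = 0, i.e. a z^2 + b z + c = 0 with a = 0.239, b = -1.229, c = 1.
Discriminant D = b^2 - 4ac = (-1.229)^2 - 4*(0.239)*1 = 1.510441 - (0.956) = 0.554441.
D >= 0, so the roots are real: z = (-b +/- sqrt(D)) / (2a) = (1.229 +/- 0.744608) / (0.478).
  z_1 = (1.229 + 0.744608) / (0.478) = 4.1289,   |z_1| = 4.1289.
  z_2 = (1.229 - 0.744608) / (0.478) = 1.0134,   |z_2| = 1.0134.
Moduli of all roots: 4.1289, 1.0134.
All moduli strictly greater than 1? Yes.
Verdict: Invertible.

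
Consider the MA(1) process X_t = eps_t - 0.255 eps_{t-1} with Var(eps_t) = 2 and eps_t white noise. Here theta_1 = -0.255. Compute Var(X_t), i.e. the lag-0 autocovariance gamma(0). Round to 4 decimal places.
\gamma(0) = 2.1301

For an MA(q) process X_t = eps_t + sum_i theta_i eps_{t-i} with
Var(eps_t) = sigma^2, the variance is
  gamma(0) = sigma^2 * (1 + sum_i theta_i^2).
  sum_i theta_i^2 = (-0.255)^2 = 0.065025.
  gamma(0) = 2 * (1 + 0.065025) = 2 * 1.065025 = 2.13005, which rounds to 2.1301.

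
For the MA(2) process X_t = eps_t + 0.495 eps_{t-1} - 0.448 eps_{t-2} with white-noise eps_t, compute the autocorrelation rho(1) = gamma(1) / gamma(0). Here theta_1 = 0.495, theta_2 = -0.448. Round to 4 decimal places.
\rho(1) = 0.1890

For an MA(q) process with theta_0 = 1, the autocovariance is
  gamma(k) = sigma^2 * sum_{i=0..q-k} theta_i * theta_{i+k},
and rho(k) = gamma(k) / gamma(0). Sigma^2 cancels.
  numerator   = (1)*(0.495) + (0.495)*(-0.448) = 0.27324.
  denominator = (1)^2 + (0.495)^2 + (-0.448)^2 = 1.445729.
  rho(1) = 0.27324 / 1.445729 = 0.1890.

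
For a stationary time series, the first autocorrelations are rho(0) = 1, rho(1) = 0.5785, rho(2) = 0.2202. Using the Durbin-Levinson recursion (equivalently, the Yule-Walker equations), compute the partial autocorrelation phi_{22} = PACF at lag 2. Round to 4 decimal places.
\phi_{22} = -0.1720

The PACF at lag k is phi_{kk}, the last component of the solution
to the Yule-Walker system G_k phi = r_k where
  (G_k)_{ij} = rho(|i - j|), (r_k)_i = rho(i), i,j = 1..k.
Equivalently, Durbin-Levinson gives phi_{kk} iteratively:
  phi_{11} = rho(1)
  phi_{kk} = [rho(k) - sum_{j=1..k-1} phi_{k-1,j} rho(k-j)]
            / [1 - sum_{j=1..k-1} phi_{k-1,j} rho(j)],
  phi_{k,j} = phi_{k-1,j} - phi_{kk} phi_{k-1,k-j},  j = 1..k-1.
Step k = 1:
  phi_11 = rho(1) = 0.5785.
Step k = 2:
  phi_22 = [rho(2) - phi_11 rho(1)] / [1 - phi_11 rho(1)] = [0.2202 - (0.5785)(0.5785)] / [1 - (0.5785)(0.5785)]
         = -0.11446225 / 0.66533775 = -0.172.
Therefore phi_{22} = -0.1720.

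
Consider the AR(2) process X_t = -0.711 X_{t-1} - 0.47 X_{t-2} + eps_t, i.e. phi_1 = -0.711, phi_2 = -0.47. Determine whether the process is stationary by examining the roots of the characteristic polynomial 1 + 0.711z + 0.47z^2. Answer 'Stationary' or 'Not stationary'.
\text{Stationary}

The AR(p) characteristic polynomial is P(z) = 1 + 0.711z + 0.47z^2.
Stationarity requires all roots to lie outside the unit circle, i.e. |z| > 1 for every root.
Set 1 + (0.711) z + (0.47) z^2 = 0, i.e. a z^2 + b z + c = 0 with a = 0.47, b = 0.711, c = 1.
Discriminant D = b^2 - 4ac = (0.711)^2 - 4*(0.47)*1 = 0.505521 - (1.88) = -1.374479.
D < 0, so the roots are the complex-conjugate pair z = (-b +/- i sqrt(-D)) / (2a) = -0.7564 +/- 1.2472i.
For a conjugate pair |z|^2 = z * conj(z) = (product of roots) = c/a = 1/(0.47) = 2.12766, so |z| = sqrt(2.12766) = 1.4586 for both roots.
Moduli of all roots: 1.4586, 1.4586.
All moduli strictly greater than 1? Yes.
Verdict: Stationary.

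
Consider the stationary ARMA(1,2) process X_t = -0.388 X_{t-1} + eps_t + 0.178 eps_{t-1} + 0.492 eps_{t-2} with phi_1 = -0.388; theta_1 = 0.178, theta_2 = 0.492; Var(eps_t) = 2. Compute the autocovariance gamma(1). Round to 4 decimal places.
\gamma(1) = -0.9613

Multiply the model equation by X_{t-k} and take expectations. With theta_0 = psi_0 = 1 and psi_j the MA(infinity) weights, this gives
  gamma(k) - sum_i phi_i gamma(k-i) = c_k,
  c_k = sigma^2 * sum_{j=k..q} theta_j psi_{j-k}   (c_k = 0 for k > q),
using gamma(-m) = gamma(m).
psi-weights needed (psi_j = theta_j + sum_i phi_i psi_{j-i}):
  psi_1 = theta_1 + phi_1 = 0.178 + (-0.388) = -0.21
  psi_2 = theta_2 + phi_1 psi_1 = 0.492 + (-0.388)(-0.21) = 0.57348
Right-hand sides:
  c_0 = sigma^2 (1 + theta_1 psi_1 + theta_2 psi_2) = 2 * (1 + (0.178)(-0.21) + (0.492)(0.57348)) = 2 * 1.244772 = 2.489544
  c_1 = sigma^2 (theta_1 + theta_2 psi_1) = 2 * (0.178 + (0.492)(-0.21)) = 0.14936
  c_2 = sigma^2 theta_2 = 2 * (0.492) = 0.984
Equations for k = 0 and k = 1 (AR order 1):
  gamma(0) = phi_1 gamma(1) + c_0
  gamma(1) = phi_1 gamma(0) + c_1
Substituting the second into the first: gamma(0) (1 - phi_1^2) = c_0 + phi_1 c_1, so
  gamma(0) = (c_0 + phi_1 c_1) / (1 - phi_1^2) = (2.489544 + (-0.388)(0.14936)) / (1 - (-0.388)^2) = 2.431593 / 0.849456 = 2.862529.
  gamma(1) = phi_1 gamma(0) + c_1 = (-0.388)(2.862529) + (0.14936) = -0.961301.
Therefore gamma(1) = -0.9613 (to 4 decimal places).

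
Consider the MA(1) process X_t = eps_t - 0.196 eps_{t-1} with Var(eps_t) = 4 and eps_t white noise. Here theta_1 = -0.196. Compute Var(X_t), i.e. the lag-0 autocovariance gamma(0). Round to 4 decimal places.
\gamma(0) = 4.1537

For an MA(q) process X_t = eps_t + sum_i theta_i eps_{t-i} with
Var(eps_t) = sigma^2, the variance is
  gamma(0) = sigma^2 * (1 + sum_i theta_i^2).
  sum_i theta_i^2 = (-0.196)^2 = 0.038416.
  gamma(0) = 4 * (1 + 0.038416) = 4 * 1.038416 = 4.153664, which rounds to 4.1537.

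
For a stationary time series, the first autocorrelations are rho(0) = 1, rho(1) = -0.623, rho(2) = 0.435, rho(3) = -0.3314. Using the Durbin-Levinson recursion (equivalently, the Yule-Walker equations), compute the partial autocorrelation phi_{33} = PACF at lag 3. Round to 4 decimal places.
\phi_{33} = -0.0550

The PACF at lag k is phi_{kk}, the last component of the solution
to the Yule-Walker system G_k phi = r_k where
  (G_k)_{ij} = rho(|i - j|), (r_k)_i = rho(i), i,j = 1..k.
Equivalently, Durbin-Levinson gives phi_{kk} iteratively:
  phi_{11} = rho(1)
  phi_{kk} = [rho(k) - sum_{j=1..k-1} phi_{k-1,j} rho(k-j)]
            / [1 - sum_{j=1..k-1} phi_{k-1,j} rho(j)],
  phi_{k,j} = phi_{k-1,j} - phi_{kk} phi_{k-1,k-j},  j = 1..k-1.
Step k = 1:
  phi_11 = rho(1) = -0.623.
Step k = 2:
  phi_22 = [rho(2) - phi_11 rho(1)] / [1 - phi_11 rho(1)] = [0.435 - (-0.623)(-0.623)] / [1 - (-0.623)(-0.623)]
         = 0.046871 / 0.611871 = 0.076603.
  Update: phi_21 = phi_11 - phi_22 phi_11 = -0.623 - (0.076603)(-0.623) = -0.575276.
Step k = 3:
  phi_33 = [rho(3) - phi_21 rho(2) - phi_22 rho(1)] / [1 - phi_21 rho(1) - phi_22 rho(2)]
    numerator   = -0.3314 - (-0.575276)(0.435) - (0.076603)(-0.623) = -0.03343122
    denominator = 1 - (-0.575276)(-0.623) - (0.076603)(0.435) = 0.60828055
  phi_33 = -0.03343122 / 0.60828055 = -0.055.
Therefore phi_{33} = -0.0550.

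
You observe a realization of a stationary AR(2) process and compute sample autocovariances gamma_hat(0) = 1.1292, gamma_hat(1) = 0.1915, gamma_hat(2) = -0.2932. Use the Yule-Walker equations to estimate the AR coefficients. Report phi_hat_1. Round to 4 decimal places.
\hat\phi_{1} = 0.2199

The Yule-Walker equations for an AR(p) process read, in matrix form,
  Gamma_p phi = r_p,   with   (Gamma_p)_{ij} = gamma(|i - j|),
                       (r_p)_i = gamma(i),   i,j = 1..p.
Substitute the sample gammas (Toeplitz matrix and right-hand side of size 2):
  Gamma_p = [[1.1292, 0.1915], [0.1915, 1.1292]]
  r_p     = [0.1915, -0.2932]
Written out:
  1.1292 phi_1 + 0.1915 phi_2 = 0.1915
  0.1915 phi_1 + 1.1292 phi_2 = -0.2932
Solve by Cramer's rule:
  det = gamma(0)^2 - gamma(1)^2 = (1.1292)^2 - (0.1915)^2 = 1.27509264 - 0.03667225 = 1.23842039
  phi_hat_1 = [gamma(1) gamma(0) - gamma(1) gamma(2)] / det = [(0.1915)(1.1292) - (0.1915)(-0.2932)] / 1.23842039 = 0.2723896 / 1.23842039 = 0.2199
  phi_hat_2 = [gamma(0) gamma(2) - gamma(1)^2] / det = [(1.1292)(-0.2932) - (0.1915)^2] / 1.23842039 = -0.36775369 / 1.23842039 = -0.297
So phi_hat = [0.2199, -0.2970].
Therefore phi_hat_1 = 0.2199.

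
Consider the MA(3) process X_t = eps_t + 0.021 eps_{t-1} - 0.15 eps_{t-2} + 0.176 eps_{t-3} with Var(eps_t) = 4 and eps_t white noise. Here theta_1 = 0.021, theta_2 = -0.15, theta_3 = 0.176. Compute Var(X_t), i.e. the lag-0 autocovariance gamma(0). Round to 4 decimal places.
\gamma(0) = 4.2157

For an MA(q) process X_t = eps_t + sum_i theta_i eps_{t-i} with
Var(eps_t) = sigma^2, the variance is
  gamma(0) = sigma^2 * (1 + sum_i theta_i^2).
  sum_i theta_i^2 = (0.021)^2 + (-0.15)^2 + (0.176)^2 = 0.000441 + 0.0225 + 0.030976 = 0.053917.
  gamma(0) = 4 * (1 + 0.053917) = 4 * 1.053917 = 4.215668, which rounds to 4.2157.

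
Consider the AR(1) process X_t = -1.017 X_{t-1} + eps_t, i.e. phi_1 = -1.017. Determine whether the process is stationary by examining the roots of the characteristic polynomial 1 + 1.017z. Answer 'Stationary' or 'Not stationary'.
\text{Not stationary}

The AR(p) characteristic polynomial is P(z) = 1 + 1.017z.
Stationarity requires all roots to lie outside the unit circle, i.e. |z| > 1 for every root.
This is linear in z: 1 + (1.017) z = 0  =>  z = -1/(1.017) = -0.983284,  |z| = 0.983284.
Moduli of all roots: 0.9833.
All moduli strictly greater than 1? No.
Verdict: Not stationary.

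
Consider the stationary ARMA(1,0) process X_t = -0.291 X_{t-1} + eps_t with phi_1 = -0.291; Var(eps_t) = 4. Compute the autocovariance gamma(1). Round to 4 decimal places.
\gamma(1) = -1.2717

Multiply the model equation by X_{t-k} and take expectations. With theta_0 = psi_0 = 1 and psi_j the MA(infinity) weights, this gives
  gamma(k) - sum_i phi_i gamma(k-i) = c_k,
  c_k = sigma^2 * sum_{j=k..q} theta_j psi_{j-k}   (c_k = 0 for k > q),
using gamma(-m) = gamma(m).
Pure AR (q = 0): c_0 = sigma^2 = 4, c_k = 0 for k >= 1.
Equations for k = 0 and k = 1 (AR order 1):
  gamma(0) = phi_1 gamma(1) + c_0
  gamma(1) = phi_1 gamma(0) + c_1
Substituting the second into the first: gamma(0) (1 - phi_1^2) = c_0 + phi_1 c_1, so
  gamma(0) = c_0 / (1 - phi_1^2) = 4 / (1 - (-0.291)^2) = 4 / 0.915319 = 4.370061.
  gamma(1) = phi_1 gamma(0) = (-0.291)(4.370061) = -1.271688.
Therefore gamma(1) = -1.2717 (to 4 decimal places).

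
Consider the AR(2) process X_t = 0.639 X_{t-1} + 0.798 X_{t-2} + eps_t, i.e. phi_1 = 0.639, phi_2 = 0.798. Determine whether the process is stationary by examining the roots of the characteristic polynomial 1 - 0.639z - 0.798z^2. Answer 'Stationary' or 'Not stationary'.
\text{Not stationary}

The AR(p) characteristic polynomial is P(z) = 1 - 0.639z - 0.798z^2.
Stationarity requires all roots to lie outside the unit circle, i.e. |z| > 1 for every root.
Set 1 + (-0.639) z + (-0.798) z^2 = 0, i.e. a z^2 + b z + c = 0 with a = -0.798, b = -0.639, c = 1.
Discriminant D = b^2 - 4ac = (-0.639)^2 - 4*(-0.798)*1 = 0.408321 - (-3.192) = 3.600321.
D >= 0, so the roots are real: z = (-b +/- sqrt(D)) / (2a) = (0.639 +/- 1.897451) / (-1.596).
  z_1 = (0.639 + 1.897451) / (-1.596) = -1.5893,   |z_1| = 1.5893.
  z_2 = (0.639 - 1.897451) / (-1.596) = 0.7885,   |z_2| = 0.7885.
Moduli of all roots: 1.5893, 0.7885.
All moduli strictly greater than 1? No.
Verdict: Not stationary.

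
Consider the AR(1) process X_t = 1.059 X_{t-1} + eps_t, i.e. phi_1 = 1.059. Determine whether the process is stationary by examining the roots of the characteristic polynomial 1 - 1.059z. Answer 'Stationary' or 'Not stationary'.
\text{Not stationary}

The AR(p) characteristic polynomial is P(z) = 1 - 1.059z.
Stationarity requires all roots to lie outside the unit circle, i.e. |z| > 1 for every root.
This is linear in z: 1 + (-1.059) z = 0  =>  z = -1/(-1.059) = 0.944287,  |z| = 0.944287.
Moduli of all roots: 0.9443.
All moduli strictly greater than 1? No.
Verdict: Not stationary.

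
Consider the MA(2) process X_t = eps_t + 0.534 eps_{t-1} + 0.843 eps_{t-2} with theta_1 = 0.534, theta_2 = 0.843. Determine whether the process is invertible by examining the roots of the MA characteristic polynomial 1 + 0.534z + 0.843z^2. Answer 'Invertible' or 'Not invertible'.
\text{Invertible}

The MA(q) characteristic polynomial is P(z) = 1 + 0.534z + 0.843z^2.
Invertibility requires all roots to lie outside the unit circle, i.e. |z| > 1 for every root.
Set 1 + (0.534) z + (0.843) z^2 = 0, i.e. a z^2 + b z + c = 0 with a = 0.843, b = 0.534, c = 1.
Discriminant D = b^2 - 4ac = (0.534)^2 - 4*(0.843)*1 = 0.285156 - (3.372) = -3.086844.
D < 0, so the roots are the complex-conjugate pair z = (-b +/- i sqrt(-D)) / (2a) = -0.3167 +/- 1.0421i.
For a conjugate pair |z|^2 = z * conj(z) = (product of roots) = c/a = 1/(0.843) = 1.18624, so |z| = sqrt(1.18624) = 1.0891 for both roots.
Moduli of all roots: 1.0891, 1.0891.
All moduli strictly greater than 1? Yes.
Verdict: Invertible.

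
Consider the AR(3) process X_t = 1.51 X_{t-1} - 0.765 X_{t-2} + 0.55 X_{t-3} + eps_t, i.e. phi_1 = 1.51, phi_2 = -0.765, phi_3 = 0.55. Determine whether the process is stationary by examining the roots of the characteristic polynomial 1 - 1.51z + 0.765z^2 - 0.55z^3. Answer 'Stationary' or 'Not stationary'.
\text{Not stationary}

The AR(p) characteristic polynomial is P(z) = 1 - 1.51z + 0.765z^2 - 0.55z^3.
Stationarity requires all roots to lie outside the unit circle, i.e. |z| > 1 for every root.
Degree 3: look for a simple real root z0 first, then factor out (1 - z/z0) and solve the remaining quadratic.
Testing z0 = 0.8: P(0.8) = 1 + (-1.51)(0.8) + (0.765)(0.8)^2 + (-0.55)(0.8)^3
  = 1 + (-1.208) + (0.4896) + (-0.2816) = 0.  So z_0 = 0.8 is a root, |z_0| = 0.8.
Divide out the factor (1 - 1.25 z) = (1 - z/z0) (since 1/z0 = 1.25):
  P(z) = (1 - 1.25 z)(1 + (-0.26) z + (0.44) z^2)
  [check: z-coef -0.26 - (1.25) = -1.51; z^2-coef 0.44 - (1.25)(-0.26) = 0.765; z^3-coef -(1.25)(0.44) = -0.55.]
Remaining roots from the quadratic factor 1 + (-0.26) z + (0.44) z^2:
  Set 1 + (-0.26) z + (0.44) z^2 = 0, i.e. a z^2 + b z + c = 0 with a = 0.44, b = -0.26, c = 1.
  Discriminant D = b^2 - 4ac = (-0.26)^2 - 4*(0.44)*1 = 0.0676 - (1.76) = -1.6924.
  D < 0, so the roots are the complex-conjugate pair z = (-b +/- i sqrt(-D)) / (2a) = 0.2955 +/- 1.4783i.
  For a conjugate pair |z|^2 = z * conj(z) = (product of roots) = c/a = 1/(0.44) = 2.272727, so |z| = sqrt(2.272727) = 1.5076 for both roots.
Moduli of all roots: 0.8000, 1.5076, 1.5076.
All moduli strictly greater than 1? No.
Verdict: Not stationary.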